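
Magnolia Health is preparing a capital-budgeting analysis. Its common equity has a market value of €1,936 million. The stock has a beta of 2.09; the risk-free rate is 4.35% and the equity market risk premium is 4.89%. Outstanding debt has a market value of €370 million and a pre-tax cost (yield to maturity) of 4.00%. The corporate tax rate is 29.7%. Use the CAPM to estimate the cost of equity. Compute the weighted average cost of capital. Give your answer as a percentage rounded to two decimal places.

12.68%

Cost of equity via CAPM: Re = 4.35% + 2.09 × 4.89% = 14.5701%.
Total capital V = 1936 + 370 = 2306.
Equity: weight = 1936/2306 = 0.8395; cost = 14.5701%.
Debt: weight = 370/2306 = 0.1605; after-tax cost = 4% × (1 − 29.7%) = 2.8120%.
WACC = 0.8395 × 14.5701% + 0.1605 × 2.8120% = 12.6835%.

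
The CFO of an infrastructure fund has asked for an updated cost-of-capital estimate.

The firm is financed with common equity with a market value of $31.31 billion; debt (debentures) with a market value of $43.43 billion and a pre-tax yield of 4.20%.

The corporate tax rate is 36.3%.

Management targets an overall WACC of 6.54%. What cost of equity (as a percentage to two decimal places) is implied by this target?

11.90%

Total capital V = 31.31 + 43.43 = 74.74.
Equity weight = 31.31/74.74 = 0.4189.
Debentures weight = 43.43/74.74 = 0.5811.
Debt contribution = 0.5811 × 4.2% × (1 − 36.3%) = 1.5546%.
Required equity contribution = 6.54% − 1.5546% = 4.9854%.
Re = 4.9854% / 0.4189 = 11.9006%.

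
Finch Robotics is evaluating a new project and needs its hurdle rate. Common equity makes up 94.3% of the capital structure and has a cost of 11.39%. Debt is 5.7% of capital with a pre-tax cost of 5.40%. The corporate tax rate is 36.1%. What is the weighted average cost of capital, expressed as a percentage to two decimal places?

10.94%

After-tax cost of debt = 5.4% × (1 − 36.1%) = 3.4506%.
WACC = 0.943 × 11.3900% + 0.057 × 3.4506% = 10.9375%.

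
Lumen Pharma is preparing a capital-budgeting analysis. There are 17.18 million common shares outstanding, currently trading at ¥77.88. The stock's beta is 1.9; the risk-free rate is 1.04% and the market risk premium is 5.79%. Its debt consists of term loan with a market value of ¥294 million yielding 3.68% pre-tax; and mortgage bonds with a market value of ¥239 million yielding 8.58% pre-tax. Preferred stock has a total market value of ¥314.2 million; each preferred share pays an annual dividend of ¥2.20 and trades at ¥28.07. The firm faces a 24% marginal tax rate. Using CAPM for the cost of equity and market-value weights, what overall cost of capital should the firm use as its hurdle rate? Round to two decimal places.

9.59%

Cost of equity via CAPM: Re = 1.04% + 1.9 × 5.79% = 12.0410%.
Cost of preferred: Rp = 2.2 / 28.07 = 7.8375%.
Market value of equity E = 77.88 × 17.18m = 1337.9784m.
Total capital V = 1337.9784 + 314.2 + 294 + 239 = 2185.1784.
Equity: weight = 1337.9784/2185.1784 = 0.6123; cost = 12.041%.
Preferred: weight = 314.2/2185.1784 = 0.1438; cost = 7.8375%.
Term loan: weight = 294/2185.1784 = 0.1345; after-tax cost = 3.68% × (1 − 24%) = 2.7968%.
Mortgage bonds: weight = 239/2185.1784 = 0.1094; after-tax cost = 8.58% × (1 − 24%) = 6.5208%.
WACC = 0.6123 × 12.0410% + 0.1438 × 7.8375% + 0.1345 × 2.7968% + 0.1094 × 6.5208% = 9.5891%.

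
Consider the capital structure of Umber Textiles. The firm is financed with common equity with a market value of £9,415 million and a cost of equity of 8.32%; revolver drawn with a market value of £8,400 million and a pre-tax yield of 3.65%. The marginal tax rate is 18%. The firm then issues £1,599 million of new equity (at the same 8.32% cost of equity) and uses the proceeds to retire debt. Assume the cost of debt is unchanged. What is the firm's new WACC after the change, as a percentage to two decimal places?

After the change:
Total capital V = 11014 + 6801 = 17815.
Equity: weight = 11014/17815 = 0.6182; cost = 8.32%.
Revolver drawn: weight = 6801/17815 = 0.3818; after-tax cost = 3.65% × (1 − 18%) = 2.9930%.
WACC = 0.6182 × 8.3200% + 0.3818 × 2.9930% = 6.2864%.

6.29%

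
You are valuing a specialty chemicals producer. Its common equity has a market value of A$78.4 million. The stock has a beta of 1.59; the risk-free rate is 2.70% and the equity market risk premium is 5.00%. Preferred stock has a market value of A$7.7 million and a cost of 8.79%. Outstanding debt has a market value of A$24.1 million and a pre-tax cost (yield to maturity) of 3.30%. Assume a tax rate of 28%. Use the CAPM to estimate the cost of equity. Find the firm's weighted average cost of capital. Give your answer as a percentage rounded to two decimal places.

8.71%

Cost of equity via CAPM: Re = 2.7% + 1.59 × 5.0% = 10.6500%.
Total capital V = 78.4 + 7.7 + 24.1 = 110.2.
Equity: weight = 78.4/110.2 = 0.7114; cost = 10.65%.
Preferred: weight = 7.7/110.2 = 0.0699; cost = 8.79%.
Debt: weight = 24.1/110.2 = 0.2187; after-tax cost = 3.3% × (1 − 28%) = 2.3760%.
WACC = 0.7114 × 10.6500% + 0.0699 × 8.7900% + 0.2187 × 2.3760% = 8.7106%.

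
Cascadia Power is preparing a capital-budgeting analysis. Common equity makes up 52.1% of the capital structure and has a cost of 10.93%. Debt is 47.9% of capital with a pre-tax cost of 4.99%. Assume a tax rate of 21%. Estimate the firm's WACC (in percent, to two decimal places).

7.58%

After-tax cost of debt = 4.99% × (1 − 21%) = 3.9421%.
WACC = 0.521 × 10.9300% + 0.479 × 3.9421% = 7.5828%.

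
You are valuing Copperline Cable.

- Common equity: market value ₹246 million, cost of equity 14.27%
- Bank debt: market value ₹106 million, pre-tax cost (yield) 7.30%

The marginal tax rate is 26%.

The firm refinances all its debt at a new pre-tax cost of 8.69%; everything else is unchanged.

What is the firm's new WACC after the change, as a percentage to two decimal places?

After the change:
Total capital V = 246 + 106 = 352.
Equity: weight = 246/352 = 0.6989; cost = 14.27%.
Bank debt: weight = 106/352 = 0.3011; after-tax cost = 8.69% × (1 − 26%) = 6.4306%.
WACC = 0.6989 × 14.2700% + 0.3011 × 6.4306% = 11.9093%.

11.91%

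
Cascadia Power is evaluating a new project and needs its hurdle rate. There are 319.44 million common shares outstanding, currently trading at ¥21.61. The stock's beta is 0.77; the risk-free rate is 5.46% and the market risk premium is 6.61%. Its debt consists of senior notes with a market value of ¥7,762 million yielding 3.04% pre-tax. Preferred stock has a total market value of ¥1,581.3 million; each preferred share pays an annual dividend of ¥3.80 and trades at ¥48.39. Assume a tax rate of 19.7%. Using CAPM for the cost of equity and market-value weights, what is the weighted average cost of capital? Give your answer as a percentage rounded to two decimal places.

Cost of equity via CAPM: Re = 5.46% + 0.77 × 6.61% = 10.5497%.
Cost of preferred: Rp = 3.8 / 48.39 = 7.8529%.
Market value of equity E = 21.61 × 319.44m = 6903.0984m.
Total capital V = 6903.0984 + 1581.3 + 7762 = 16246.3984.
Equity: weight = 6903.0984/16246.3984 = 0.4249; cost = 10.5497%.
Preferred: weight = 1581.3/16246.3984 = 0.0973; cost = 7.8529%.
Senior notes: weight = 7762/16246.3984 = 0.4778; after-tax cost = 3.04% × (1 − 19.7%) = 2.4411%.
WACC = 0.4249 × 10.5497% + 0.0973 × 7.8529% + 0.4778 × 2.4411% = 6.4132%.

6.41%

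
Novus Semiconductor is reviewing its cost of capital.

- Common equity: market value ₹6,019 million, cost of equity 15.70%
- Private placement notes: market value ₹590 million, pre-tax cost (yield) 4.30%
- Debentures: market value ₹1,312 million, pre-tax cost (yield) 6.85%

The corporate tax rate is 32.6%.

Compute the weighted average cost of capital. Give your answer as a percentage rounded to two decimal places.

12.91%

Total capital V = 6019 + 590 + 1312 = 7921.
Equity: weight = 6019/7921 = 0.7599; cost = 15.7%.
Private placement notes: weight = 590/7921 = 0.0745; after-tax cost = 4.3% × (1 − 32.6%) = 2.8982%.
Debentures: weight = 1312/7921 = 0.1656; after-tax cost = 6.85% × (1 − 32.6%) = 4.6169%.
WACC = 0.7599 × 15.7000% + 0.0745 × 2.8982% + 0.1656 × 4.6169% = 12.9107%.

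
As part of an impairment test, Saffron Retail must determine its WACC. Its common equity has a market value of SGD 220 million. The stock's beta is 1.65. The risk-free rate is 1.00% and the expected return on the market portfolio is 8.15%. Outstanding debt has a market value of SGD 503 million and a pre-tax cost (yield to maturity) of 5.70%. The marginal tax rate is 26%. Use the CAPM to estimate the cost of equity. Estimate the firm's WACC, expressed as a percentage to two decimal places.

6.83%

Market risk premium = 8.15% − 1.0% = 7.15%.
Cost of equity via CAPM: Re = 1.0% + 1.65 × 7.15% = 12.7975%.
Total capital V = 220 + 503 = 723.
Equity: weight = 220/723 = 0.3043; cost = 12.7975%.
Debt: weight = 503/723 = 0.6957; after-tax cost = 5.7% × (1 − 26%) = 4.2180%.
WACC = 0.3043 × 12.7975% + 0.6957 × 4.2180% = 6.8286%.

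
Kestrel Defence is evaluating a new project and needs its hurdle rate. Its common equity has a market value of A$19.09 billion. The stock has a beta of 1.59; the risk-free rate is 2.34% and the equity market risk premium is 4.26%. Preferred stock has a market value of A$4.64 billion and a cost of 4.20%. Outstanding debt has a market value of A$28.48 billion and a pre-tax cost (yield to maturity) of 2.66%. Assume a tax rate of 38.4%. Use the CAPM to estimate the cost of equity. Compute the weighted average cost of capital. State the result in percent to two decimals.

4.60%

Cost of equity via CAPM: Re = 2.34% + 1.59 × 4.26% = 9.1134%.
Total capital V = 19.09 + 4.64 + 28.48 = 52.21.
Equity: weight = 19.09/52.21 = 0.3656; cost = 9.1134%.
Preferred: weight = 4.64/52.21 = 0.0889; cost = 4.2%.
Debt: weight = 28.48/52.21 = 0.5455; after-tax cost = 2.66% × (1 − 38.4%) = 1.6386%.
WACC = 0.3656 × 9.1134% + 0.0889 × 4.2000% + 0.5455 × 1.6386% = 4.5993%.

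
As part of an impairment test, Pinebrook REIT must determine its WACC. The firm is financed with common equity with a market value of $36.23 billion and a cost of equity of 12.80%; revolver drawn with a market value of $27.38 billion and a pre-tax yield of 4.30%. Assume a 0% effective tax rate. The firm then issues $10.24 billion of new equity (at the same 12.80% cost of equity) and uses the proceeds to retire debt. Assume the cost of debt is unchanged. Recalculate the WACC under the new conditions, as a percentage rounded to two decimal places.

10.51%

After the change:
Total capital V = 46.47 + 17.14 = 63.61.
Equity: weight = 46.47/63.61 = 0.7305; cost = 12.8%.
Revolver drawn: weight = 17.14/63.61 = 0.2695; after-tax cost = 4.3% × (1 − 0%) = 4.3000%.
WACC = 0.7305 × 12.8000% + 0.2695 × 4.3000% = 10.5096%.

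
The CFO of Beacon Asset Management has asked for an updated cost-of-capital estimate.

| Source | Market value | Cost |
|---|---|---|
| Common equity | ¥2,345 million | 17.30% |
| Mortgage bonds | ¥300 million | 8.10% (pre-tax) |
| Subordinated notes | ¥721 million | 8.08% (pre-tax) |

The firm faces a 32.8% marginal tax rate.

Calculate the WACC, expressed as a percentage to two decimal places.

13.70%

Total capital V = 2345 + 300 + 721 = 3366.
Equity: weight = 2345/3366 = 0.6967; cost = 17.3%.
Mortgage bonds: weight = 300/3366 = 0.0891; after-tax cost = 8.1% × (1 − 32.8%) = 5.4432%.
Subordinated notes: weight = 721/3366 = 0.2142; after-tax cost = 8.08% × (1 − 32.8%) = 5.4298%.
WACC = 0.6967 × 17.3000% + 0.0891 × 5.4432% + 0.2142 × 5.4298% = 13.7006%.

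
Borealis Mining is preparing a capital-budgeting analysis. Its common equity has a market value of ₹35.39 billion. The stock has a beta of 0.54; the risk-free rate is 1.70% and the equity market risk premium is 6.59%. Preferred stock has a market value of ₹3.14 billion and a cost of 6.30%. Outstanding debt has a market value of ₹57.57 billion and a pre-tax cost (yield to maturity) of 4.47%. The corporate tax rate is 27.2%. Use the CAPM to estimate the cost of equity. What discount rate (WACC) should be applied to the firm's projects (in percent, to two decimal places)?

Cost of equity via CAPM: Re = 1.7% + 0.54 × 6.59% = 5.2586%.
Total capital V = 35.39 + 3.14 + 57.57 = 96.1.
Equity: weight = 35.39/96.1 = 0.3683; cost = 5.2586%.
Preferred: weight = 3.14/96.1 = 0.0327; cost = 6.3%.
Debt: weight = 57.57/96.1 = 0.5991; after-tax cost = 4.47% × (1 − 27.2%) = 3.2542%.
WACC = 0.3683 × 5.2586% + 0.0327 × 6.3000% + 0.5991 × 3.2542% = 4.0918%.

4.09%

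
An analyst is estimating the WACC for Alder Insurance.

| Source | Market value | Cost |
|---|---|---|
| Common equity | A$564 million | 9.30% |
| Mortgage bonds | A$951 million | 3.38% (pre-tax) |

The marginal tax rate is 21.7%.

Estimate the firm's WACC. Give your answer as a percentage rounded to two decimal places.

5.12%

Total capital V = 564 + 951 = 1515.
Equity: weight = 564/1515 = 0.3723; cost = 9.3%.
Mortgage bonds: weight = 951/1515 = 0.6277; after-tax cost = 3.38% × (1 − 21.7%) = 2.6465%.
WACC = 0.3723 × 9.3000% + 0.6277 × 2.6465% = 5.1235%.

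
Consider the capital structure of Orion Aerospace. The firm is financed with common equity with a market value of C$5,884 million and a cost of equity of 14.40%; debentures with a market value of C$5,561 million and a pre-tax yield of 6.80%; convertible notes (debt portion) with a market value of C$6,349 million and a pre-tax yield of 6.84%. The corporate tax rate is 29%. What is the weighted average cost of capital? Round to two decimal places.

Total capital V = 5884 + 5561 + 6349 = 17794.
Equity: weight = 5884/17794 = 0.3307; cost = 14.4%.
Debentures: weight = 5561/17794 = 0.3125; after-tax cost = 6.8% × (1 − 29%) = 4.8280%.
Convertible notes (debt portion): weight = 6349/17794 = 0.3568; after-tax cost = 6.84% × (1 − 29%) = 4.8564%.
WACC = 0.3307 × 14.4000% + 0.3125 × 4.8280% + 0.3568 × 4.8564% = 8.0033%.

8.00%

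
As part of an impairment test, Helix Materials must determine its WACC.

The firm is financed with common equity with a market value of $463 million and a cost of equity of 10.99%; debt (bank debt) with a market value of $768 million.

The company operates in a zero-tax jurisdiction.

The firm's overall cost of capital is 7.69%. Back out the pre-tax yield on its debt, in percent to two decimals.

5.70%

Total capital V = 463 + 768 = 1231.
Equity weight = 463/1231 = 0.3761.
Bank debt weight = 768/1231 = 0.6239.
Equity contribution = 0.3761 × 10.99% = 4.1335%.
Remaining for debt = 7.69% − 4.1335% = 3.5565%.
Rd × (1 − 0%) × 0.6239 = 3.5565%  ⇒  Rd = 5.7005%.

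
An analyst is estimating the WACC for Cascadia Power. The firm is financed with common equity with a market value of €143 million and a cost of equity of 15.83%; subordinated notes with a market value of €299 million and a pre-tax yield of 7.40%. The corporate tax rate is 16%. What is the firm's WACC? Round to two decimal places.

9.33%

Total capital V = 143 + 299 = 442.
Equity: weight = 143/442 = 0.3235; cost = 15.83%.
Subordinated notes: weight = 299/442 = 0.6765; after-tax cost = 7.4% × (1 − 16%) = 6.2160%.
WACC = 0.3235 × 15.8300% + 0.6765 × 6.2160% = 9.3264%.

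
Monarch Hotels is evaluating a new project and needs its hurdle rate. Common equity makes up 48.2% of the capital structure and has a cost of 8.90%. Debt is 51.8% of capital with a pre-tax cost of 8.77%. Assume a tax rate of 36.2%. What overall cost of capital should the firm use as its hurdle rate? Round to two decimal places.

7.19%

After-tax cost of debt = 8.77% × (1 − 36.2%) = 5.5953%.
WACC = 0.482 × 8.9000% + 0.518 × 5.5953% = 7.1881%.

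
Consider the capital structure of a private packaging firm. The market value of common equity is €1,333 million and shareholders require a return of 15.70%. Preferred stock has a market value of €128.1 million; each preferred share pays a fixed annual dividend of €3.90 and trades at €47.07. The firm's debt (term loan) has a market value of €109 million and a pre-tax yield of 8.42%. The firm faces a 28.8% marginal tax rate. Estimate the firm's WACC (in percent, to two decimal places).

14.42%

Cost of preferred: Rp = 3.9 / 47.07 = 8.2855%.
Total capital V = 1333 + 128.1 + 109 = 1570.1.
Equity: weight = 1333/1570.1 = 0.8490; cost = 15.7%.
Preferred: weight = 128.1/1570.1 = 0.0816; cost = 8.2855%.
Term loan: weight = 109/1570.1 = 0.0694; after-tax cost = 8.42% × (1 − 28.8%) = 5.9950%.
WACC = 0.8490 × 15.7000% + 0.0816 × 8.2855% + 0.0694 × 5.9950% = 14.4213%.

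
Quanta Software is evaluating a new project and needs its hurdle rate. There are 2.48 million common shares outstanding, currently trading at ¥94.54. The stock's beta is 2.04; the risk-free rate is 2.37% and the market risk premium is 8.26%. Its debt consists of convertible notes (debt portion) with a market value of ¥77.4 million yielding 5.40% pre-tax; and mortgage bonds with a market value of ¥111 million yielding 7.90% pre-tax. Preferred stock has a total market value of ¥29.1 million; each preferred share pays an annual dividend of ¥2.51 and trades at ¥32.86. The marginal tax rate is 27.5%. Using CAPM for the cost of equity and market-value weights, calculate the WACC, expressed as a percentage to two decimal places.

12.54%

Cost of equity via CAPM: Re = 2.37% + 2.04 × 8.26% = 19.2204%.
Cost of preferred: Rp = 2.51 / 32.86 = 7.6385%.
Market value of equity E = 94.54 × 2.48m = 234.4592m.
Total capital V = 234.4592 + 29.1 + 77.4 + 111 = 451.9592.
Equity: weight = 234.4592/451.9592 = 0.5188; cost = 19.2204%.
Preferred: weight = 29.1/451.9592 = 0.0644; cost = 7.6385%.
Convertible notes (debt portion): weight = 77.4/451.9592 = 0.1713; after-tax cost = 5.4% × (1 − 27.5%) = 3.9150%.
Mortgage bonds: weight = 111/451.9592 = 0.2456; after-tax cost = 7.9% × (1 − 27.5%) = 5.7275%.
WACC = 0.5188 × 19.2204% + 0.0644 × 7.6385% + 0.1713 × 3.9150% + 0.2456 × 5.7275% = 12.5397%.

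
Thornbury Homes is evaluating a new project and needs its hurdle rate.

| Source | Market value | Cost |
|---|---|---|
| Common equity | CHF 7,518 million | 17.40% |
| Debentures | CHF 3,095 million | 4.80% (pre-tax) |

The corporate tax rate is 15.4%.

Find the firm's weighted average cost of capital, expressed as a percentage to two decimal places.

13.51%

Total capital V = 7518 + 3095 = 10613.
Equity: weight = 7518/10613 = 0.7084; cost = 17.4%.
Debentures: weight = 3095/10613 = 0.2916; after-tax cost = 4.8% × (1 − 15.4%) = 4.0608%.
WACC = 0.7084 × 17.4000% + 0.2916 × 4.0608% = 13.5100%.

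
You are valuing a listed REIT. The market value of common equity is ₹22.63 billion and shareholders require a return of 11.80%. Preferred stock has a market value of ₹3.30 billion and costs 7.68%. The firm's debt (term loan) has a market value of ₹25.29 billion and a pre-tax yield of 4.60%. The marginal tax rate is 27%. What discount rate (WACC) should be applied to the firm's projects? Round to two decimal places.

7.37%

Total capital V = 22.63 + 3.3 + 25.29 = 51.22.
Equity: weight = 22.63/51.22 = 0.4418; cost = 11.8%.
Preferred: weight = 3.3/51.22 = 0.0644; cost = 7.68%.
Term loan: weight = 25.29/51.22 = 0.4938; after-tax cost = 4.6% × (1 − 27%) = 3.3580%.
WACC = 0.4418 × 11.8000% + 0.0644 × 7.6800% + 0.4938 × 3.3580% = 7.3663%.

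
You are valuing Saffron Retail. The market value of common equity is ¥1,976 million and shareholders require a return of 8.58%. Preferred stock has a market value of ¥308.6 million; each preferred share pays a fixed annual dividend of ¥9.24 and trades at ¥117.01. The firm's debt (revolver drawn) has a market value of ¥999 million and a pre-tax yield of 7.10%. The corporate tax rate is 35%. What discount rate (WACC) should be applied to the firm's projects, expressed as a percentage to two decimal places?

7.31%

Cost of preferred: Rp = 9.24 / 117.01 = 7.8968%.
Total capital V = 1976 + 308.6 + 999 = 3283.6.
Equity: weight = 1976/3283.6 = 0.6018; cost = 8.58%.
Preferred: weight = 308.6/3283.6 = 0.0940; cost = 7.8968%.
Revolver drawn: weight = 999/3283.6 = 0.3042; after-tax cost = 7.1% × (1 − 35%) = 4.6150%.
WACC = 0.6018 × 8.5800% + 0.0940 × 7.8968% + 0.3042 × 4.6150% = 7.3095%.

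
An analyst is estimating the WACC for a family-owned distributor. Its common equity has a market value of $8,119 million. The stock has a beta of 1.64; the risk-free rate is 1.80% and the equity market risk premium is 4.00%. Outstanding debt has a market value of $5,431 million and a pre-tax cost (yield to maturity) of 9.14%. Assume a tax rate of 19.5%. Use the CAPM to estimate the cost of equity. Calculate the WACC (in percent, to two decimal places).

7.96%

Cost of equity via CAPM: Re = 1.8% + 1.64 × 4.0% = 8.3600%.
Total capital V = 8119 + 5431 = 13550.
Equity: weight = 8119/13550 = 0.5992; cost = 8.36%.
Debt: weight = 5431/13550 = 0.4008; after-tax cost = 9.14% × (1 − 19.5%) = 7.3577%.
WACC = 0.5992 × 8.3600% + 0.4008 × 7.3577% = 7.9583%.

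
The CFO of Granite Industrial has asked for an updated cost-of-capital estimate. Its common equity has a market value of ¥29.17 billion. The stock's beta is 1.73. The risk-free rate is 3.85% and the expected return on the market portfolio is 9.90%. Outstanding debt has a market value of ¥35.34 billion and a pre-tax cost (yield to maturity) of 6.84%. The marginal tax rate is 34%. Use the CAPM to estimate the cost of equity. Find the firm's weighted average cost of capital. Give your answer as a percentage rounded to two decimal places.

8.95%

Market risk premium = 9.9% − 3.85% = 6.05%.
Cost of equity via CAPM: Re = 3.85% + 1.73 × 6.05% = 14.3165%.
Total capital V = 29.17 + 35.34 = 64.51.
Equity: weight = 29.17/64.51 = 0.4522; cost = 14.3165%.
Debt: weight = 35.34/64.51 = 0.5478; after-tax cost = 6.84% × (1 − 34%) = 4.5144%.
WACC = 0.4522 × 14.3165% + 0.5478 × 4.5144% = 8.9467%.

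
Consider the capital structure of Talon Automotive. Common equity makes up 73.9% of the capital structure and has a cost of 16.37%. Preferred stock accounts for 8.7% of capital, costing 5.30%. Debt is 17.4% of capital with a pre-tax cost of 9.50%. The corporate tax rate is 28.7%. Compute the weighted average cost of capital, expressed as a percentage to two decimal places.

After-tax cost of debt = 9.5% × (1 − 28.7%) = 6.7735%.
WACC = 0.739 × 16.3700% + 0.087 × 5.3000% + 0.174 × 6.7735% = 13.7371%.

13.74%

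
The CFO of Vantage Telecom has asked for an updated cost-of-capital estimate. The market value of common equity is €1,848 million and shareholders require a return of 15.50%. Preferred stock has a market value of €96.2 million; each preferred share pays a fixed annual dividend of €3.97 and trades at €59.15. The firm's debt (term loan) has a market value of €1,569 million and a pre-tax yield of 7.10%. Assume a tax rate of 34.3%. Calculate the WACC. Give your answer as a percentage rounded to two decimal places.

10.42%

Cost of preferred: Rp = 3.97 / 59.15 = 6.7117%.
Total capital V = 1848 + 96.2 + 1569 = 3513.2.
Equity: weight = 1848/3513.2 = 0.5260; cost = 15.5%.
Preferred: weight = 96.2/3513.2 = 0.0274; cost = 6.7117%.
Term loan: weight = 1569/3513.2 = 0.4466; after-tax cost = 7.1% × (1 − 34.3%) = 4.6647%.
WACC = 0.5260 × 15.5000% + 0.0274 × 6.7117% + 0.4466 × 4.6647% = 10.4203%.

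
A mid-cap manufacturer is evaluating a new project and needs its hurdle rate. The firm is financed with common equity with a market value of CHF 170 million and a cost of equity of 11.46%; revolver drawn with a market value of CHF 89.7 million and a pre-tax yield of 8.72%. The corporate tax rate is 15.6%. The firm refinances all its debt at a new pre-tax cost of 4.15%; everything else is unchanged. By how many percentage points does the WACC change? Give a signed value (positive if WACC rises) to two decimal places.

-1.33 pp

Current WACC:
Total capital V = 170 + 89.7 = 259.7.
Equity: weight = 170/259.7 = 0.6546; cost = 11.46%.
Revolver drawn: weight = 89.7/259.7 = 0.3454; after-tax cost = 8.72% × (1 − 15.6%) = 7.3597%.
WACC = 0.6546 × 11.4600% + 0.3454 × 7.3597% = 10.0438%.
After the change:
Total capital V = 170 + 89.7 = 259.7.
Equity: weight = 170/259.7 = 0.6546; cost = 11.46%.
Revolver drawn: weight = 89.7/259.7 = 0.3454; after-tax cost = 4.15% × (1 − 15.6%) = 3.5026%.
WACC = 0.6546 × 11.4600% + 0.3454 × 3.5026% = 8.7115%.
Change in WACC = 8.7115% − 10.0438% = -1.3322 pp.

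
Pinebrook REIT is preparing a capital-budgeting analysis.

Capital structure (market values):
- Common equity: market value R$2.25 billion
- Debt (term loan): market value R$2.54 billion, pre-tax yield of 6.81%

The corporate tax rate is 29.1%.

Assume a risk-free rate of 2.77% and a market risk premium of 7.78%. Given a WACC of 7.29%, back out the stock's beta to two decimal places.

0.94

Total capital V = 2.25 + 2.54 = 4.79.
Equity weight = 2.25/4.79 = 0.4697.
Term loan weight = 2.54/4.79 = 0.5303.
Debt contribution = 0.5303 × 6.81% × (1 − 29.1%) = 2.5603%.
Required equity contribution = 7.29% − 2.5603% = 4.7297%  ⇒  Re = 10.0690%.
CAPM: 10.0690% = 2.77% + β × 7.78%  ⇒  β = 0.9382.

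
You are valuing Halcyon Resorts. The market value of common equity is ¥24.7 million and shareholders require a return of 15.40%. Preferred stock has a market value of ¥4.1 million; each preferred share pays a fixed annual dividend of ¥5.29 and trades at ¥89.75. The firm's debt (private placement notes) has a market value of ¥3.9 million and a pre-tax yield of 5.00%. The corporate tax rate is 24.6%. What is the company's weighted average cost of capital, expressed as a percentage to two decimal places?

Cost of preferred: Rp = 5.29 / 89.75 = 5.8942%.
Total capital V = 24.7 + 4.1 + 3.9 = 32.7.
Equity: weight = 24.7/32.7 = 0.7554; cost = 15.4%.
Preferred: weight = 4.1/32.7 = 0.1254; cost = 5.8942%.
Private placement notes: weight = 3.9/32.7 = 0.1193; after-tax cost = 5% × (1 − 24.6%) = 3.7700%.
WACC = 0.7554 × 15.4000% + 0.1254 × 5.8942% + 0.1193 × 3.7700% = 12.8211%.

12.82%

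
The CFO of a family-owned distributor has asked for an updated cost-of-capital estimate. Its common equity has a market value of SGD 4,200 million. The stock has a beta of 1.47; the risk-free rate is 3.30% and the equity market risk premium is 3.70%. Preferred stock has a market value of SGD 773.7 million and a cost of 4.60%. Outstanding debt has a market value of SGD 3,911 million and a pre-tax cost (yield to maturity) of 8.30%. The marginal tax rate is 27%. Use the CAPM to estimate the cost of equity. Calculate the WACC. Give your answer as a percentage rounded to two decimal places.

Cost of equity via CAPM: Re = 3.3% + 1.47 × 3.7% = 8.7390%.
Total capital V = 4200 + 773.7 + 3911 = 8884.7.
Equity: weight = 4200/8884.7 = 0.4727; cost = 8.739%.
Preferred: weight = 773.7/8884.7 = 0.0871; cost = 4.6%.
Debt: weight = 3911/8884.7 = 0.4402; after-tax cost = 8.3% × (1 − 27%) = 6.0590%.
WACC = 0.4727 × 8.7390% + 0.0871 × 4.6000% + 0.4402 × 6.0590% = 7.1988%.

7.20%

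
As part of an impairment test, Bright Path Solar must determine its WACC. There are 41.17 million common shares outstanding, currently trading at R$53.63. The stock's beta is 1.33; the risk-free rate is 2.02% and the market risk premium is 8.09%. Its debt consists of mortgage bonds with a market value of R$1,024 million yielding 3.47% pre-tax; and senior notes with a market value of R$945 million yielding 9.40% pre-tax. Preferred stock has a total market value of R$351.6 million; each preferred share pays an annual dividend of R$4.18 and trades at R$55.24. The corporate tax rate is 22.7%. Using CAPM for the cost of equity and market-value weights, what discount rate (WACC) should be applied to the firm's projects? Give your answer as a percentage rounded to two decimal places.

8.94%

Cost of equity via CAPM: Re = 2.02% + 1.33 × 8.09% = 12.7797%.
Cost of preferred: Rp = 4.18 / 55.24 = 7.5670%.
Market value of equity E = 53.63 × 41.17m = 2207.9471m.
Total capital V = 2207.9471 + 351.6 + 1024 + 945 = 4528.5471.
Equity: weight = 2207.9471/4528.5471 = 0.4876; cost = 12.7797%.
Preferred: weight = 351.6/4528.5471 = 0.0776; cost = 7.567%.
Mortgage bonds: weight = 1024/4528.5471 = 0.2261; after-tax cost = 3.47% × (1 − 22.7%) = 2.6823%.
Senior notes: weight = 945/4528.5471 = 0.2087; after-tax cost = 9.4% × (1 − 22.7%) = 7.2662%.
WACC = 0.4876 × 12.7797% + 0.0776 × 7.5670% + 0.2261 × 2.6823% + 0.2087 × 7.2662% = 8.9412%.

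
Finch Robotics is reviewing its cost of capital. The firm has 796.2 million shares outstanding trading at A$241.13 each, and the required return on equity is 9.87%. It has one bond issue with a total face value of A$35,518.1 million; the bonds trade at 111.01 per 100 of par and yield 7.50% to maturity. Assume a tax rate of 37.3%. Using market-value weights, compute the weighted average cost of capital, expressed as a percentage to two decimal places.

8.99%

Market value of equity E = 241.13 × 796.2m = 191987.706m. Market value of debt D = 35518.1m × 111.01/100 = 39428.64281m.
Total capital V = 191987.706 + 39428.64281 = 231416.34881.
Equity: weight = 191987.706/231416.34881 = 0.8296; cost = 9.87%.
Bonds outstanding: weight = 39428.64281/231416.34881 = 0.1704; after-tax cost = 7.5% × (1 − 37.3%) = 4.7025%.
WACC = 0.8296 × 9.8700% + 0.1704 × 4.7025% = 8.9896%.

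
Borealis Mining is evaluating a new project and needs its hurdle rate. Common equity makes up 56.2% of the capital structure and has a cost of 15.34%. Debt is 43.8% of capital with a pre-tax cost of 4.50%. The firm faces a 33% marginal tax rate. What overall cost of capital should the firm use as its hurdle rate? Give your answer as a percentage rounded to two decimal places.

After-tax cost of debt = 4.5% × (1 − 33%) = 3.0150%.
WACC = 0.562 × 15.3400% + 0.438 × 3.0150% = 9.9417%.

9.94%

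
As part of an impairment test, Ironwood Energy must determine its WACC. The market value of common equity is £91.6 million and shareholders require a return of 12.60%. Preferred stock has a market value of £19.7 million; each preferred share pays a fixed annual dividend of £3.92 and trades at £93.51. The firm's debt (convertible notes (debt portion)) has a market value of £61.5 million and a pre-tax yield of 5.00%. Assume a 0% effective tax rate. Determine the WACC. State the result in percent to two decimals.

Cost of preferred: Rp = 3.92 / 93.51 = 4.1921%.
Total capital V = 91.6 + 19.7 + 61.5 = 172.8.
Equity: weight = 91.6/172.8 = 0.5301; cost = 12.6%.
Preferred: weight = 19.7/172.8 = 0.1140; cost = 4.1921%.
Convertible notes (debt portion): weight = 61.5/172.8 = 0.3559; after-tax cost = 5% × (1 − 0%) = 5.0000%.
WACC = 0.5301 × 12.6000% + 0.1140 × 4.1921% + 0.3559 × 5.0000% = 8.9366%.

8.94%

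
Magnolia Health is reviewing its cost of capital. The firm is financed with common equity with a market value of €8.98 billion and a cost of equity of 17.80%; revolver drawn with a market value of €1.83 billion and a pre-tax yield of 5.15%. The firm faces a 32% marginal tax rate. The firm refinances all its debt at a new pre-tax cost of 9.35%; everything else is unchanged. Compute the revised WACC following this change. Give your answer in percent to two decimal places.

15.86%

After the change:
Total capital V = 8.98 + 1.83 = 10.81.
Equity: weight = 8.98/10.81 = 0.8307; cost = 17.8%.
Revolver drawn: weight = 1.83/10.81 = 0.1693; after-tax cost = 9.35% × (1 − 32%) = 6.3580%.
WACC = 0.8307 × 17.8000% + 0.1693 × 6.3580% = 15.8630%.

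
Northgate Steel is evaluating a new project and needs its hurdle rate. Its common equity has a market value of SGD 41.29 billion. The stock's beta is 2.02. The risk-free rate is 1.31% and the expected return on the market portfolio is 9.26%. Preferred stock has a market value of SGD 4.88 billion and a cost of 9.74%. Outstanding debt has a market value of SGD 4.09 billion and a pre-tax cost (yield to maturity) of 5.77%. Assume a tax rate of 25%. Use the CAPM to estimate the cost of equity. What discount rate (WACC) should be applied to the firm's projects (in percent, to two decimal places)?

Market risk premium = 9.26% − 1.31% = 7.95%.
Cost of equity via CAPM: Re = 1.31% + 2.02 × 7.95% = 17.3690%.
Total capital V = 41.29 + 4.88 + 4.09 = 50.26.
Equity: weight = 41.29/50.26 = 0.8215; cost = 17.369%.
Preferred: weight = 4.88/50.26 = 0.0971; cost = 9.74%.
Debt: weight = 4.09/50.26 = 0.0814; after-tax cost = 5.77% × (1 − 25%) = 4.3275%.
WACC = 0.8215 × 17.3690% + 0.0971 × 9.7400% + 0.0814 × 4.3275% = 15.5670%.

15.57%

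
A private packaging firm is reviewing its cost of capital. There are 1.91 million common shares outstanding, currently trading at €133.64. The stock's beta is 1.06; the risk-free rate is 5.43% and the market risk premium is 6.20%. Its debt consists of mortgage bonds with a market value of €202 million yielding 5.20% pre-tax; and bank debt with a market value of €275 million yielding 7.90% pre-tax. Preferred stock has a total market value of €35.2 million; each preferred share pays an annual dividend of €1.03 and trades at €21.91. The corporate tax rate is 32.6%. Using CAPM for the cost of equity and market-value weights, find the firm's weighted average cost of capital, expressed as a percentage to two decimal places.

Cost of equity via CAPM: Re = 5.43% + 1.06 × 6.2% = 12.0020%.
Cost of preferred: Rp = 1.03 / 21.91 = 4.7010%.
Market value of equity E = 133.64 × 1.91m = 255.2524m.
Total capital V = 255.2524 + 35.2 + 202 + 275 = 767.4524.
Equity: weight = 255.2524/767.4524 = 0.3326; cost = 12.002%.
Preferred: weight = 35.2/767.4524 = 0.0459; cost = 4.701%.
Mortgage bonds: weight = 202/767.4524 = 0.2632; after-tax cost = 5.2% × (1 − 32.6%) = 3.5048%.
Bank debt: weight = 275/767.4524 = 0.3583; after-tax cost = 7.9% × (1 − 32.6%) = 5.3246%.
WACC = 0.3326 × 12.0020% + 0.0459 × 4.7010% + 0.2632 × 3.5048% + 0.3583 × 5.3246% = 7.0379%.

7.04%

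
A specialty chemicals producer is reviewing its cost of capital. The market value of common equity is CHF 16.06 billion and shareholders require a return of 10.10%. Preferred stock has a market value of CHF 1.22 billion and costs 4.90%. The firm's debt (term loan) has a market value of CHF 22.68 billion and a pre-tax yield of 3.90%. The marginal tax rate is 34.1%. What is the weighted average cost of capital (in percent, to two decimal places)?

5.67%

Total capital V = 16.06 + 1.22 + 22.68 = 39.96.
Equity: weight = 16.06/39.96 = 0.4019; cost = 10.1%.
Preferred: weight = 1.22/39.96 = 0.0305; cost = 4.9%.
Term loan: weight = 22.68/39.96 = 0.5676; after-tax cost = 3.9% × (1 − 34.1%) = 2.5701%.
WACC = 0.4019 × 10.1000% + 0.0305 × 4.9000% + 0.5676 × 2.5701% = 5.6675%.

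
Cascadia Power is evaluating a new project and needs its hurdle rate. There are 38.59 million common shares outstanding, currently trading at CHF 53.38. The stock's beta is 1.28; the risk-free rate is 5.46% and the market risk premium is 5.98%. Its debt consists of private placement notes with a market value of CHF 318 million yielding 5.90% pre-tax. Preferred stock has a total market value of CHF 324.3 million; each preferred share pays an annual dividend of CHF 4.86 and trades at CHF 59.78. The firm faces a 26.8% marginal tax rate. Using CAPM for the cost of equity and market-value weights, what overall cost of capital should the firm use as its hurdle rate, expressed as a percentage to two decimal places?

11.48%

Cost of equity via CAPM: Re = 5.46% + 1.28 × 5.98% = 13.1144%.
Cost of preferred: Rp = 4.86 / 59.78 = 8.1298%.
Market value of equity E = 53.38 × 38.59m = 2059.9342m.
Total capital V = 2059.9342 + 324.3 + 318 = 2702.2342.
Equity: weight = 2059.9342/2702.2342 = 0.7623; cost = 13.1144%.
Preferred: weight = 324.3/2702.2342 = 0.1200; cost = 8.1298%.
Private placement notes: weight = 318/2702.2342 = 0.1177; after-tax cost = 5.9% × (1 − 26.8%) = 4.3188%.
WACC = 0.7623 × 13.1144% + 0.1200 × 8.1298% + 0.1177 × 4.3188% = 11.4811%.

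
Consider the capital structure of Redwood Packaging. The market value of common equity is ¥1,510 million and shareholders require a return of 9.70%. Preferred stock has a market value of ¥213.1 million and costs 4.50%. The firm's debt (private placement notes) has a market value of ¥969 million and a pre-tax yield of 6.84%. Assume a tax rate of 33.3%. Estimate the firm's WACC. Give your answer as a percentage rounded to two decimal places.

Total capital V = 1510 + 213.1 + 969 = 2692.1.
Equity: weight = 1510/2692.1 = 0.5609; cost = 9.7%.
Preferred: weight = 213.1/2692.1 = 0.0792; cost = 4.5%.
Private placement notes: weight = 969/2692.1 = 0.3599; after-tax cost = 6.84% × (1 − 33.3%) = 4.5623%.
WACC = 0.5609 × 9.7000% + 0.0792 × 4.5000% + 0.3599 × 4.5623% = 7.4391%.

7.44%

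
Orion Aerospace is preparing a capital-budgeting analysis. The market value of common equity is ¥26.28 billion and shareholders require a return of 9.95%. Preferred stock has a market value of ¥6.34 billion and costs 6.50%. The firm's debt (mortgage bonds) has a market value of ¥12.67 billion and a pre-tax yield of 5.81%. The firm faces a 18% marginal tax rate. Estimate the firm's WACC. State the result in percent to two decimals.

8.02%

Total capital V = 26.28 + 6.34 + 12.67 = 45.29.
Equity: weight = 26.28/45.29 = 0.5803; cost = 9.95%.
Preferred: weight = 6.34/45.29 = 0.1400; cost = 6.5%.
Mortgage bonds: weight = 12.67/45.29 = 0.2798; after-tax cost = 5.81% × (1 − 18%) = 4.7642%.
WACC = 0.5803 × 9.9500% + 0.1400 × 6.5000% + 0.2798 × 4.7642% = 8.0163%.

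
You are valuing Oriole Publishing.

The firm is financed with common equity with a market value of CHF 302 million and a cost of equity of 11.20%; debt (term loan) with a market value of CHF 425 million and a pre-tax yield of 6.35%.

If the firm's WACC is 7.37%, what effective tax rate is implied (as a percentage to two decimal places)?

Total capital V = 302 + 425 = 727.
Equity weight = 302/727 = 0.4154.
Term loan weight = 425/727 = 0.5846.
Equity contribution = 0.4154 × 11.2% = 4.6525%.
Debt contribution must be 7.37% − 4.6525% = 2.7175%.
0.5846 × 6.35% × (1 − T) = 2.7175%  ⇒  (1 − T) = 0.7320.
T = 26.7961%.

26.80%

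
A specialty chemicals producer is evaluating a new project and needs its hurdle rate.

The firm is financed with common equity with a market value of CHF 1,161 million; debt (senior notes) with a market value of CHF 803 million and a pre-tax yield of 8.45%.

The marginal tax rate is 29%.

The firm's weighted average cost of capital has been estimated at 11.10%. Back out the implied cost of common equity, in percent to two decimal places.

Total capital V = 1161 + 803 = 1964.
Equity weight = 1161/1964 = 0.5911.
Senior notes weight = 803/1964 = 0.4089.
Debt contribution = 0.4089 × 8.45% × (1 − 29%) = 2.4530%.
Required equity contribution = 11.1% − 2.4530% = 8.6470%.
Re = 8.6470% / 0.5911 = 14.6277%.

14.63%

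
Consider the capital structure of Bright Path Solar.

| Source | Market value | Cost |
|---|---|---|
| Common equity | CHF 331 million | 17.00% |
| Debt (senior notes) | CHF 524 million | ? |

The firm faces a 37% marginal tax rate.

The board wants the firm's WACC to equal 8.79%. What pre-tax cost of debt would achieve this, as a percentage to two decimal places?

5.72%

Total capital V = 331 + 524 = 855.
Equity weight = 331/855 = 0.3871.
Senior notes weight = 524/855 = 0.6129.
Equity contribution = 0.3871 × 17% = 6.5813%.
Remaining for debt = 8.79% − 6.5813% = 2.2087%.
Rd × (1 − 37%) × 0.6129 = 2.2087%  ⇒  Rd = 5.7205%.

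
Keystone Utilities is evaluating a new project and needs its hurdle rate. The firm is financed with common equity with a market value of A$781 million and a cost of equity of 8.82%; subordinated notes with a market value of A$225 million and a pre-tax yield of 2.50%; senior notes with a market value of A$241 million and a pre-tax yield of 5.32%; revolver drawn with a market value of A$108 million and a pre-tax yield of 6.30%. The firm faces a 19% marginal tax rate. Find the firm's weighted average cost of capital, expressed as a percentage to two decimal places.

Total capital V = 781 + 225 + 241 + 108 = 1355.
Equity: weight = 781/1355 = 0.5764; cost = 8.82%.
Subordinated notes: weight = 225/1355 = 0.1661; after-tax cost = 2.5% × (1 − 19%) = 2.0250%.
Senior notes: weight = 241/1355 = 0.1779; after-tax cost = 5.32% × (1 − 19%) = 4.3092%.
Revolver drawn: weight = 108/1355 = 0.0797; after-tax cost = 6.3% × (1 − 19%) = 5.1030%.
WACC = 0.5764 × 8.8200% + 0.1661 × 2.0250% + 0.1779 × 4.3092% + 0.0797 × 5.1030% = 6.5931%.

6.59%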